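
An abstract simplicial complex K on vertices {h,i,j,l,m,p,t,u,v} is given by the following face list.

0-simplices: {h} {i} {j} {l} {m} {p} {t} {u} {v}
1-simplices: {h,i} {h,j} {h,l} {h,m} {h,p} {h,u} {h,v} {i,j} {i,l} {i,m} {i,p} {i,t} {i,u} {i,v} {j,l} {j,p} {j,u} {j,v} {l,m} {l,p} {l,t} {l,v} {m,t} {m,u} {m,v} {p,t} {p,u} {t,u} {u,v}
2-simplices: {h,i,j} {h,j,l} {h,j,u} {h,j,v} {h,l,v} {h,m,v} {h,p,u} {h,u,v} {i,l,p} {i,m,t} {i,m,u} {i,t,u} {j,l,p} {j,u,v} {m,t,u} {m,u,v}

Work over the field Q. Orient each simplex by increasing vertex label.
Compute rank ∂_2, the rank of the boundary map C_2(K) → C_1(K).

n_0=9 n_1=29 n_2=16  [Q]
∂1: piv[hi,hj,hl,hm,hp,hu,hv,it] rk=8  ker:ij,il,im,ip,iu,iv,jl,jp,ju,jv,lm,lp,lt,lv,mt,mu,mv,pt,pu,tu,uv
∂2: piv[hij,hjl,hju,hjv,hlv,hmv,hpu,huv,ilp,imt,imu,itu,jlp,muv] rk=14  ker:juv,mtu
rk∂_2=14

rank∂_2=14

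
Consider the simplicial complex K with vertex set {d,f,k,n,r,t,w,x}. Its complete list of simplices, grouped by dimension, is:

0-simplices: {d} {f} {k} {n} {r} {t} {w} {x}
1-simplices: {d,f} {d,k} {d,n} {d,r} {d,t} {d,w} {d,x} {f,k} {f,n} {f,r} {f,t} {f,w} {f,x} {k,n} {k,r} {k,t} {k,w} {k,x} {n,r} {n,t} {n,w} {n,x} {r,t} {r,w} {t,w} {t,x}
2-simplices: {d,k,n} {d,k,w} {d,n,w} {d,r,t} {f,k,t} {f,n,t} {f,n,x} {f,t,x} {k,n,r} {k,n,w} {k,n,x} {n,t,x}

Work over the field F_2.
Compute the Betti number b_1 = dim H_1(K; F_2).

n_0=8 n_1=26 n_2=12  [Z2]
∂1: piv[df,dk,dn,dr,dt,dw,dx] rk=7  ker:fk,fn,fr,ft,fw,fx,kn,kr,kt,kw,kx,nr,nt,nw,nx,rt,rw,tw,tx
∂2: piv[dkn,dkw,dnw,drt,fkt,fnt,fnx,ftx,knr,knx] rk=10  ker:knw,ntx
b_1=(26−7)−10=9

b_1=9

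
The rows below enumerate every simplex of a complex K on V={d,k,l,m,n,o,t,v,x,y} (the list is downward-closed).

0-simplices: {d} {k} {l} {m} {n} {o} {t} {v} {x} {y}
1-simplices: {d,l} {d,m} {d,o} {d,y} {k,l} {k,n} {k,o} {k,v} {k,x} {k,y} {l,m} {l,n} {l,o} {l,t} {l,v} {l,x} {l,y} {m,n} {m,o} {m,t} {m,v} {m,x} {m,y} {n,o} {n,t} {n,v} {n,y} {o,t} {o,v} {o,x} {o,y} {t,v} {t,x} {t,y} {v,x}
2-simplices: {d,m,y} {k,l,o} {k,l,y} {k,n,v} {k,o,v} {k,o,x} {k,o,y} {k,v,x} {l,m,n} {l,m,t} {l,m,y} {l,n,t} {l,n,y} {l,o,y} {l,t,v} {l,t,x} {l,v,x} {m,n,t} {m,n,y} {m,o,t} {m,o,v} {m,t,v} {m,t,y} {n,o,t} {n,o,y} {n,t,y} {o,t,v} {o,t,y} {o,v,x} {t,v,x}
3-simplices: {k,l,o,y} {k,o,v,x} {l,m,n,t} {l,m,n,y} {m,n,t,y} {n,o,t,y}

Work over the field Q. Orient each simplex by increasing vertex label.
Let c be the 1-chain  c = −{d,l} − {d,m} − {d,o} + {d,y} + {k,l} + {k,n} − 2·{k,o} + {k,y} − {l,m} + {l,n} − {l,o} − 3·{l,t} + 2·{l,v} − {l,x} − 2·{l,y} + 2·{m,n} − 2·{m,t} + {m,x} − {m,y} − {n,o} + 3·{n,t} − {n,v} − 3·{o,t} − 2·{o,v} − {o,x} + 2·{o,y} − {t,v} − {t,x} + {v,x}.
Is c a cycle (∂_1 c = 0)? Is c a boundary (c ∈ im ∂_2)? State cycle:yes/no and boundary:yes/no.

n_0=10 n_1=35 n_2=30 n_3=6  [Q]
∂1: piv[dl,dm,do,dy,kl,kn,kv,kx,lt] rk=9  ker:ko,ky,lm,ln,lo,lv,lx,ly,mn,mo,mt,mv,mx,my,no,nt,nv,ny,ot,ov,ox,oy,tv,tx,ty,vx
∂2: piv[dmy,klo,kly,knv,kov,kox,koy,kvx,lmn,lmt,lmy,lnt,lny,ltv,ltx,lvx,mot,mov,mtv,mty,not,noy] rk=22  ker:loy,mnt,mny,nty,otv,oty,ovx,tvx
∂3: piv[kloy,kovx,lmnt,lmny,mnty,noty] rk=6
∂1c = 2·{d} − {k} + 5·{l} − 2·{m} + 3·{n} − {o} − 3·{t} − 3·{v} − {x} + {y}

cycle:no boundary:no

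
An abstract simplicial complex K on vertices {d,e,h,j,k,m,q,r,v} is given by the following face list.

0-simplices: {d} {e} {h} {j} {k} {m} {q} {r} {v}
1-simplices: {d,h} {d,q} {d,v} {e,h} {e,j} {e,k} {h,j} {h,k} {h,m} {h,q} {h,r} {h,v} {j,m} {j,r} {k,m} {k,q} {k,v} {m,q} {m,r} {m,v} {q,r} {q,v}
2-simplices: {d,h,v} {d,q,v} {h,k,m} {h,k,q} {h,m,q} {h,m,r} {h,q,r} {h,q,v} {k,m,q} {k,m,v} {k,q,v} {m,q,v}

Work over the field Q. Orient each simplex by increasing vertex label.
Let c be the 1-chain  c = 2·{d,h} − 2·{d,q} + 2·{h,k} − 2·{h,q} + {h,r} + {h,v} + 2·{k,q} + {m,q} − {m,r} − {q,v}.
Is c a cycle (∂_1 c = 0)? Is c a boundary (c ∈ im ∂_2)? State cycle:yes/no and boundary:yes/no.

cycle:yes boundary:yes

n_0=9 n_1=22 n_2=12  [Q]
∂1: piv[dh,dq,dv,eh,ej,ek,hm,hr] rk=8  ker:hj,hk,hq,hv,jm,jr,km,kq,kv,mq,mr,mv,qr,qv
∂2: piv[dhv,dqv,hkm,hkq,hmq,hmr,hqr,hqv,kmv,kqv] rk=10  ker:kmq,mqv
∂1c = 0
c vs im∂2: reduces to 0 ⇒ boundary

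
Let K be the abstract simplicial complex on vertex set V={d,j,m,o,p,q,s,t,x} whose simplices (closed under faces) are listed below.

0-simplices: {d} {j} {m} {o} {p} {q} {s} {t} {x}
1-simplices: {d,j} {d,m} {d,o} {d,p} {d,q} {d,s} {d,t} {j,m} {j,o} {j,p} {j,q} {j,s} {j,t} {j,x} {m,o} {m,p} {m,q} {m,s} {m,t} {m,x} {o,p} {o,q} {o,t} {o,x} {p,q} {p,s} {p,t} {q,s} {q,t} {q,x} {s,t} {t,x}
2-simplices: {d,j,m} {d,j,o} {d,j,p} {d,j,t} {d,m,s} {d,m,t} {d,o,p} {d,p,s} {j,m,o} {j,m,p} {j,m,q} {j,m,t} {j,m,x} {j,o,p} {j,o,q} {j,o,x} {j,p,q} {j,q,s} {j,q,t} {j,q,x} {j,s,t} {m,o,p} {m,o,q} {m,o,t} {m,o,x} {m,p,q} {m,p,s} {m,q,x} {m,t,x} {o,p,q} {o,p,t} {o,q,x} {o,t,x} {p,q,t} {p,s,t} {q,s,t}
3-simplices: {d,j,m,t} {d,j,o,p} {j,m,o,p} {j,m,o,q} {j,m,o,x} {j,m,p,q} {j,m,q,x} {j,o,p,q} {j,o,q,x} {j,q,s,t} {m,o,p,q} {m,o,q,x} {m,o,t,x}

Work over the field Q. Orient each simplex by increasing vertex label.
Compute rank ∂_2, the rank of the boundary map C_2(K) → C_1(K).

n_0=9 n_1=32 n_2=36 n_3=13  [Q]
∂1: piv[dj,dm,do,dp,dq,ds,dt,jx] rk=8  ker:jm,jo,jp,jq,js,jt,mo,mp,mq,ms,mt,mx,op,oq,ot,ox,pq,ps,pt,qs,qt,qx,st,tx
∂2: piv[djm,djo,djp,djt,dms,dmt,dop,dps,jmo,jmp,jmq,jmx,joq,jox,jpq,jqs,jqt,jqx,jst,mot,mtx,opt,pst] rk=23  ker:jmt,jop,mop,moq,mox,mpq,mps,mqx,opq,oqx,otx,pqt,qst
∂3: piv[djmt,djop,jmop,jmoq,jmox,jmpq,jmqx,jopq,joqx,jqst,motx] rk=11  ker:mopq,moqx
rk∂_2=23

rank∂_2=23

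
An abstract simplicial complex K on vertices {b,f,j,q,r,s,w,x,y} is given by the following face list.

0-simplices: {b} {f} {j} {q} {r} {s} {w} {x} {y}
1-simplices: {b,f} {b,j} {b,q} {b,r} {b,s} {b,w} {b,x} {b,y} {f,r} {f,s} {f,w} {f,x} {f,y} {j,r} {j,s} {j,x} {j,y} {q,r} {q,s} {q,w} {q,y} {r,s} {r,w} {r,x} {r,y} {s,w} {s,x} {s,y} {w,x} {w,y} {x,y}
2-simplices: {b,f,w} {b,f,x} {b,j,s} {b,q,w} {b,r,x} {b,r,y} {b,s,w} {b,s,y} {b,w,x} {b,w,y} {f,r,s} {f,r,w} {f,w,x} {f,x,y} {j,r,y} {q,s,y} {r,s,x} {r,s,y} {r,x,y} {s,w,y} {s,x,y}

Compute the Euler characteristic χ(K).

n_0=9 n_1=31 n_2=21
χ=+9−31+21=-1

χ(K)=-1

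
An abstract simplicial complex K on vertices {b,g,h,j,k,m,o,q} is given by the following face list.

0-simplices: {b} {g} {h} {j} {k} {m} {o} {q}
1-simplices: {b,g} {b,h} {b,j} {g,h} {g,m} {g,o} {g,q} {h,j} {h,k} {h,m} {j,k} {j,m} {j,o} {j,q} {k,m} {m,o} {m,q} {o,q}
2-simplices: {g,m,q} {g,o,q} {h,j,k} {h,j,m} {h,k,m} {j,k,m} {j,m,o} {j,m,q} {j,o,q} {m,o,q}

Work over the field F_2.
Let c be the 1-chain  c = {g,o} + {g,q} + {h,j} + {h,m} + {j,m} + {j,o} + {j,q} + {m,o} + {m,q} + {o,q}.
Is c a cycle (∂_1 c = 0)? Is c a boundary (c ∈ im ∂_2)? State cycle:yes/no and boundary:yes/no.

cycle:yes boundary:yes

n_0=8 n_1=18 n_2=10  [Z2]
∂1: piv[bg,bh,bj,gm,go,gq,hk] rk=7  ker:gh,hj,hm,jk,jm,jo,jq,km,mo,mq,oq
∂2: piv[gmq,goq,hjk,hjm,hkm,jmo,jmq,joq] rk=8  ker:jkm,moq
∂1c = 0
c vs im∂2: reduces to 0 ⇒ boundary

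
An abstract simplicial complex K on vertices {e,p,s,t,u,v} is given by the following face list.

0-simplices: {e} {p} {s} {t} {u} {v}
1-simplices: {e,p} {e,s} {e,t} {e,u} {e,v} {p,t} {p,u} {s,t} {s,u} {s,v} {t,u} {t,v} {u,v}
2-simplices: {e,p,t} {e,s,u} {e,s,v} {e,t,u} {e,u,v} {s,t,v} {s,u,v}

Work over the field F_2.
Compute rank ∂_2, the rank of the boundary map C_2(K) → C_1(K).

n_0=6 n_1=13 n_2=7  [Z2]
∂1: piv[ep,es,et,eu,ev] rk=5  ker:pt,pu,st,su,sv,tu,tv,uv
∂2: piv[ept,esu,esv,etu,euv,stv] rk=6  ker:suv
rk∂_2=6

rank∂_2=6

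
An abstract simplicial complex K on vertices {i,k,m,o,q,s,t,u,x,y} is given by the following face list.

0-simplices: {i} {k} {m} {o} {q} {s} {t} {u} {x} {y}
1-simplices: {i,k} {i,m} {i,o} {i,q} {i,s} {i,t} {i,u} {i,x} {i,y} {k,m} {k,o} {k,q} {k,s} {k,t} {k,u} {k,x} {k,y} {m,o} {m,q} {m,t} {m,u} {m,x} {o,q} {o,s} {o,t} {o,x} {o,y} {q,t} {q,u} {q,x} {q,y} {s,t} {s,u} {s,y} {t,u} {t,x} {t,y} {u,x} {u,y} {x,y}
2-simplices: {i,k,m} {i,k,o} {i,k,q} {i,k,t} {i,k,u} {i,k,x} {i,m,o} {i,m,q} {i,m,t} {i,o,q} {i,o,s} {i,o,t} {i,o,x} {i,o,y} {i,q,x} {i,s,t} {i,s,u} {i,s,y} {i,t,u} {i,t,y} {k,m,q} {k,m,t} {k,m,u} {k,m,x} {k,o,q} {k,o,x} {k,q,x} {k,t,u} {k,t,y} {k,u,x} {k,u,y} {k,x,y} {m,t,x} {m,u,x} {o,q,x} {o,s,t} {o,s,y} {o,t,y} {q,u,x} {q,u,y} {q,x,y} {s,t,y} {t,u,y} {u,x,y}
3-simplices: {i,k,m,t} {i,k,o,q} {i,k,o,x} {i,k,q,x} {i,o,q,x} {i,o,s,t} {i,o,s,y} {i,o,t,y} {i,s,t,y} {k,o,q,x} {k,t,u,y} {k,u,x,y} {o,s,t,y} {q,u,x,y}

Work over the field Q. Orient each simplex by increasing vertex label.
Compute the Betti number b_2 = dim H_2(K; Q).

n_0=10 n_1=40 n_2=44 n_3=14  [Q]
∂1: piv[ik,im,io,iq,is,it,iu,ix,iy] rk=9  ker:km,ko,kq,ks,kt,ku,kx,ky,mo,mq,mt,mu,mx,oq,os,ot,ox,oy,qt,qu,qx,qy,st,su,sy,tu,tx,ty,ux,uy,xy
∂2: piv[ikm,iko,ikq,ikt,iku,ikx,imo,imq,imt,ioq,ios,iot,iox,ioy,iqx,ist,isu,isy,itu,ity,kmu,kmx,kty,kux,kuy,kxy,mtx,qux,quy] rk=29  ker:kmq,kmt,koq,kox,kqx,ktu,mux,oqx,ost,osy,oty,qxy,sty,tuy,uxy
∂3: piv[ikmt,ikoq,ikox,ikqx,ioqx,iost,iosy,ioty,isty,ktuy,kuxy,quxy] rk=12  ker:koqx,osty
b_2=(44−29)−12=3

b_2=3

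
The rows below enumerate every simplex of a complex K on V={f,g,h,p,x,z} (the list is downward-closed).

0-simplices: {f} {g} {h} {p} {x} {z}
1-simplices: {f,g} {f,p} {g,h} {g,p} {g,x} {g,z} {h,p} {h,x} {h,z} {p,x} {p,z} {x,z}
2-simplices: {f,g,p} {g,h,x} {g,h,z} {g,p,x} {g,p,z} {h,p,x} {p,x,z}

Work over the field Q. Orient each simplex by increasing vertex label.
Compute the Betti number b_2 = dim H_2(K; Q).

n_0=6 n_1=12 n_2=7  [Q]
∂1: piv[fg,fp,gh,gx,gz] rk=5  ker:gp,hp,hx,hz,px,pz,xz
∂2: piv[fgp,ghx,ghz,gpx,gpz,hpx,pxz] rk=7
b_2=(7−7)−0=0

b_2=0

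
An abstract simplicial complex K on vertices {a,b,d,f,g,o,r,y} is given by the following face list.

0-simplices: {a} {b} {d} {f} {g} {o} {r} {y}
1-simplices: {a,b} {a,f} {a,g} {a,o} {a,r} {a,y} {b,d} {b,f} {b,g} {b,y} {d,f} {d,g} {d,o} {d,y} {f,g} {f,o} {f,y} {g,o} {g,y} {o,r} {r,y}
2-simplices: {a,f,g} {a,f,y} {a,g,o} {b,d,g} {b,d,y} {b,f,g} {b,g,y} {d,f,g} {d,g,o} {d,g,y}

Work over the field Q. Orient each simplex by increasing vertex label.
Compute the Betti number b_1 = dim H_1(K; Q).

b_1=5

n_0=8 n_1=21 n_2=10  [Q]
∂1: piv[ab,af,ag,ao,ar,ay,bd] rk=7  ker:bf,bg,by,df,dg,do,dy,fg,fo,fy,go,gy,or,ry
∂2: piv[afg,afy,ago,bdg,bdy,bfg,bgy,dfg,dgo] rk=9  ker:dgy
b_1=(21−7)−9=5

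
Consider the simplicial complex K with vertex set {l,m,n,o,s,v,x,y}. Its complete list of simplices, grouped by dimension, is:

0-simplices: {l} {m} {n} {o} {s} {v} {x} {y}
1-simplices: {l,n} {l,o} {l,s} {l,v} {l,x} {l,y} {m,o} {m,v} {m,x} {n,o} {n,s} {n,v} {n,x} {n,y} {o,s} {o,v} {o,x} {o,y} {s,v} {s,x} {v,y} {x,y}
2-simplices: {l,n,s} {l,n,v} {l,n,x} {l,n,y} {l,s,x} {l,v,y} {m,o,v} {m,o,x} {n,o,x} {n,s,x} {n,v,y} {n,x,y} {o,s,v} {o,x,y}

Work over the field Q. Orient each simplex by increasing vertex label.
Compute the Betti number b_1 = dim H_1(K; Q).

n_0=8 n_1=22 n_2=14  [Q]
∂1: piv[ln,lo,ls,lv,lx,ly,mo] rk=7  ker:mv,mx,no,ns,nv,nx,ny,os,ov,ox,oy,sv,sx,vy,xy
∂2: piv[lns,lnv,lnx,lny,lsx,lvy,mov,mox,nox,nxy,osv,oxy] rk=12  ker:nsx,nvy
b_1=(22−7)−12=3

b_1=3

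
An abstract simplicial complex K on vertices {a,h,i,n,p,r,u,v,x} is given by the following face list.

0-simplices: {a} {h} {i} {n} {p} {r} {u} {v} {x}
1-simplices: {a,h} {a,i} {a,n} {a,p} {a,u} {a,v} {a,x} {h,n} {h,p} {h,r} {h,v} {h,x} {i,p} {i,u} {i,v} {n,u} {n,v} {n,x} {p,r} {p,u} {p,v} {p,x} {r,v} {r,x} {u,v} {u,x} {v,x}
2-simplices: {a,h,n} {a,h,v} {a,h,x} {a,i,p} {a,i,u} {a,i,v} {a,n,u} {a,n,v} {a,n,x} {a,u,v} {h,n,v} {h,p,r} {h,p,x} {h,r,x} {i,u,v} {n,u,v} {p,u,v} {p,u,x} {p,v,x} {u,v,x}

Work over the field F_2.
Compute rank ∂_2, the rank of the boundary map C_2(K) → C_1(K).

n_0=9 n_1=27 n_2=20  [Z2]
∂1: piv[ah,ai,an,ap,au,av,ax,hr] rk=8  ker:hn,hp,hv,hx,ip,iu,iv,nu,nv,nx,pr,pu,pv,px,rv,rx,uv,ux,vx
∂2: piv[ahn,ahv,ahx,aip,aiu,aiv,anu,anv,anx,auv,hpr,hpx,hrx,puv,pux,pvx] rk=16  ker:hnv,iuv,nuv,uvx
rk∂_2=16

rank∂_2=16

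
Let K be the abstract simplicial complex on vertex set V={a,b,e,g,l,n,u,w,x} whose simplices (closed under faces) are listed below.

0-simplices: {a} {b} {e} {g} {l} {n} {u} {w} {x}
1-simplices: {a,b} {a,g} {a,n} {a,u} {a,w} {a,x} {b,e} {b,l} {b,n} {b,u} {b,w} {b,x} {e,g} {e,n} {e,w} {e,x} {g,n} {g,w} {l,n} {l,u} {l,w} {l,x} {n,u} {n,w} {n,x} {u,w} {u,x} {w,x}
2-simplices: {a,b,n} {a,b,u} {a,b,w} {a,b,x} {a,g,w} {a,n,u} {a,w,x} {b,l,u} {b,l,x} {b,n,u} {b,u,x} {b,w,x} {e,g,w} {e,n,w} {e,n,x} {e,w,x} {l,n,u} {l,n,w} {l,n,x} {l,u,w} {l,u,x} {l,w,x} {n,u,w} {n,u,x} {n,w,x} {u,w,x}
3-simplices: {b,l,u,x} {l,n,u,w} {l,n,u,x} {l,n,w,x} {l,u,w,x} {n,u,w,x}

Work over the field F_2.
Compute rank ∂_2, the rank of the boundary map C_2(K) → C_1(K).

n_0=9 n_1=28 n_2=26 n_3=6  [Z2]
∂1: piv[ab,ag,an,au,aw,ax,be,bl] rk=8  ker:bn,bu,bw,bx,eg,en,ew,ex,gn,gw,ln,lu,lw,lx,nu,nw,nx,uw,ux,wx
∂2: piv[abn,abu,abw,abx,agw,anu,awx,blu,blx,bux,egw,enw,enx,ewx,lnu,lnw,lnx,luw] rk=18  ker:bnu,bwx,lux,lwx,nuw,nux,nwx,uwx
∂3: piv[blux,lnuw,lnux,lnwx,luwx] rk=5  ker:nuwx
rk∂_2=18

rank∂_2=18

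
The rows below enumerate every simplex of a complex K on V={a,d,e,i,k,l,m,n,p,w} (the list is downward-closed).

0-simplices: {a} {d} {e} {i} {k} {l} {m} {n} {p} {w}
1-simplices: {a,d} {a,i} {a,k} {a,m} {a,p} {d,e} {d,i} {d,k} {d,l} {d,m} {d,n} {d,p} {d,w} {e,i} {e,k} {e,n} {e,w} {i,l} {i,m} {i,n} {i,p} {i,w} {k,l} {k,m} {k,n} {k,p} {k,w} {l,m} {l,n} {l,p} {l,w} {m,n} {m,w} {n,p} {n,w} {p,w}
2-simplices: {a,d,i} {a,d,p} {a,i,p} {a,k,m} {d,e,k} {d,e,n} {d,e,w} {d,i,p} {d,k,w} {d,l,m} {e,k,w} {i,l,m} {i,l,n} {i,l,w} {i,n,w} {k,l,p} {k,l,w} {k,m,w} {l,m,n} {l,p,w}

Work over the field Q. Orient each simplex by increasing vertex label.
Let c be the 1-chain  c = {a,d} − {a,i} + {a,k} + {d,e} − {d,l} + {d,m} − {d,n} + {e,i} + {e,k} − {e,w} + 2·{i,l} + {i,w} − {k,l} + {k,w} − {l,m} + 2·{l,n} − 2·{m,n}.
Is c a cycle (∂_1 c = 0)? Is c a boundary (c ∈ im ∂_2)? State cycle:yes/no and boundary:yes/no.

n_0=10 n_1=36 n_2=20  [Q]
∂1: piv[ad,ai,ak,am,ap,de,dl,dn,dw] rk=9  ker:di,dk,dm,dp,ei,ek,en,ew,il,im,in,ip,iw,kl,km,kn,kp,kw,lm,ln,lp,lw,mn,mw,np,nw,pw
∂2: piv[adi,adp,aip,akm,dek,den,dew,dkw,dlm,ilm,iln,ilw,inw,klp,klw,kmw,lmn,lpw] rk=18  ker:dip,ekw
∂1c = −{a} + {d} − 3·{i} + 2·{k} − {l} + 2·{m} − {n} + {w}

cycle:no boundary:no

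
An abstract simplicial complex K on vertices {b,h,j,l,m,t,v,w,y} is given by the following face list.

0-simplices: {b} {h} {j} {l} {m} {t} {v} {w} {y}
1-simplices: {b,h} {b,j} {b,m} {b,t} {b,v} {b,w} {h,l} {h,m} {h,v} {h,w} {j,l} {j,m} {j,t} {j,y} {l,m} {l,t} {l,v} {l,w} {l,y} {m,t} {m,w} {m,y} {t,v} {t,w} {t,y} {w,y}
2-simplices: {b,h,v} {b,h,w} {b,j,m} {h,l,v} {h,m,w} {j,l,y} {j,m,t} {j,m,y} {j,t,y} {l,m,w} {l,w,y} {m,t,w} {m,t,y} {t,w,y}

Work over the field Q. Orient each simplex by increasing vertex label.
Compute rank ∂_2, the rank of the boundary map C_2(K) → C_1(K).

rank∂_2=13

n_0=9 n_1=26 n_2=14  [Q]
∂1: piv[bh,bj,bm,bt,bv,bw,hl,jy] rk=8  ker:hm,hv,hw,jl,jm,jt,lm,lt,lv,lw,ly,mt,mw,my,tv,tw,ty,wy
∂2: piv[bhv,bhw,bjm,hlv,hmw,jly,jmt,jmy,jty,lmw,lwy,mtw,twy] rk=13  ker:mty
rk∂_2=13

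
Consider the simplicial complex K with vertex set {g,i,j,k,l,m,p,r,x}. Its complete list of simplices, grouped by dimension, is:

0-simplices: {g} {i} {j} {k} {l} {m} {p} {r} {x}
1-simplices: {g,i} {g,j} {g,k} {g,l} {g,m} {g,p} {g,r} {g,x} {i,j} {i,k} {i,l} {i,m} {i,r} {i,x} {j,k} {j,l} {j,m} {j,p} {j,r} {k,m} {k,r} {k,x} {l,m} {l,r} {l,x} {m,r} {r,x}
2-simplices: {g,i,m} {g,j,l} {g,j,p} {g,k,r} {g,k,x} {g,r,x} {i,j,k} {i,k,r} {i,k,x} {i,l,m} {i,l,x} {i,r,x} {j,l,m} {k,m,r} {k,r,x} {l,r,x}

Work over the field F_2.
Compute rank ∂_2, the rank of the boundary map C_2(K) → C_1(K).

n_0=9 n_1=27 n_2=16  [Z2]
∂1: piv[gi,gj,gk,gl,gm,gp,gr,gx] rk=8  ker:ij,ik,il,im,ir,ix,jk,jl,jm,jp,jr,km,kr,kx,lm,lr,lx,mr,rx
∂2: piv[gim,gjl,gjp,gkr,gkx,grx,ijk,ikr,ikx,ilm,ilx,jlm,kmr,lrx] rk=14  ker:irx,krx
rk∂_2=14

rank∂_2=14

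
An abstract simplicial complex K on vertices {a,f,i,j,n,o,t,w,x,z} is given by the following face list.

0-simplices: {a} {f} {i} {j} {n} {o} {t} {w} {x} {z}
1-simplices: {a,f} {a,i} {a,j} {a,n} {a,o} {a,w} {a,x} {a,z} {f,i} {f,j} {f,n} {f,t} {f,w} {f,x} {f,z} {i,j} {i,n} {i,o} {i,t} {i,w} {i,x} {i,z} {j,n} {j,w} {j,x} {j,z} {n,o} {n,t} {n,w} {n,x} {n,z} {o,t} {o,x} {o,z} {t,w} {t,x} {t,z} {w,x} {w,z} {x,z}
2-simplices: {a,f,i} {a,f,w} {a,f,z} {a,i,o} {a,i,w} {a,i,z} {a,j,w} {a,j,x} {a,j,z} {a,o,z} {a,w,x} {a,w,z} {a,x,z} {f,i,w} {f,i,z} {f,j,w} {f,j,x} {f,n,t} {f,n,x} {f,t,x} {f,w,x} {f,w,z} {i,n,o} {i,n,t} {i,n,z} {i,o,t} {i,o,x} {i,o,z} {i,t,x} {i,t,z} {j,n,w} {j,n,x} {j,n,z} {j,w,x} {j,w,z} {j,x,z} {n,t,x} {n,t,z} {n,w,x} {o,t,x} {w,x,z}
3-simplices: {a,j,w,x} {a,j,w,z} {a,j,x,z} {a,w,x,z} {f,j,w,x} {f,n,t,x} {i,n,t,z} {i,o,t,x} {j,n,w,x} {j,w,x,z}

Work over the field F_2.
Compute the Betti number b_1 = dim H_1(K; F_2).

b_1=3

n_0=10 n_1=40 n_2=41 n_3=10  [Z2]
∂1: piv[af,ai,aj,an,ao,aw,ax,az,ft] rk=9  ker:fi,fj,fn,fw,fx,fz,ij,in,io,it,iw,ix,iz,jn,jw,jx,jz,no,nt,nw,nx,nz,ot,ox,oz,tw,tx,tz,wx,wz,xz
∂2: piv[afi,afw,afz,aio,aiw,aiz,ajw,ajx,ajz,aoz,awx,awz,axz,fjw,fjx,fnt,fnx,ftx,ino,int,inz,iot,iox,itx,itz,jnw,jnx,jnz] rk=28  ker:fiw,fiz,fwx,fwz,ioz,jwx,jwz,jxz,ntx,ntz,nwx,otx,wxz
∂3: piv[ajwx,ajwz,ajxz,awxz,fjwx,fntx,intz,iotx,jnwx] rk=9  ker:jwxz
b_1=(40−9)−28=3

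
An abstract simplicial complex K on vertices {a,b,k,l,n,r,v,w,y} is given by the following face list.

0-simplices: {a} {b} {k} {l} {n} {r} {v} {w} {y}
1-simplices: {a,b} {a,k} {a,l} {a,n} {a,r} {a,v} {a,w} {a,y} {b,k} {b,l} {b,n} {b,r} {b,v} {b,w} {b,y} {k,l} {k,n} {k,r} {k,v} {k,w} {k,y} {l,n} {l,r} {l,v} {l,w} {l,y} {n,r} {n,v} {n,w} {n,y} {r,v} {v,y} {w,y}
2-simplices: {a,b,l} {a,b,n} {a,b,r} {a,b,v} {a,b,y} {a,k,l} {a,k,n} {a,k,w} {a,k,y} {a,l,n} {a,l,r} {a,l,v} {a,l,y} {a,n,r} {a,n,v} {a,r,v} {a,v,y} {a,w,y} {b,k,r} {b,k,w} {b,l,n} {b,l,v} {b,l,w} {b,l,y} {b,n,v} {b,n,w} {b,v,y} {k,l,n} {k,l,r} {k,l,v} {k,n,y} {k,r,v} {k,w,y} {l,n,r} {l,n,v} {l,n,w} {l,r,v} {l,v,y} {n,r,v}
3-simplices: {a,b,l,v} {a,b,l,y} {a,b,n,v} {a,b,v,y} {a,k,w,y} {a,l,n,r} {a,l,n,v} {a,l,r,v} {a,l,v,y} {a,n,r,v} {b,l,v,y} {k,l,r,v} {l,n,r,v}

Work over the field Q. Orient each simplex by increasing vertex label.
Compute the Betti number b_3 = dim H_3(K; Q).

n_0=9 n_1=33 n_2=39 n_3=13  [Q]
∂1: piv[ab,ak,al,an,ar,av,aw,ay] rk=8  ker:bk,bl,bn,br,bv,bw,by,kl,kn,kr,kv,kw,ky,ln,lr,lv,lw,ly,nr,nv,nw,ny,rv,vy,wy
∂2: piv[abl,abn,abr,abv,aby,akl,akn,akw,aky,aln,alr,alv,aly,anr,anv,arv,avy,awy,bkr,bkw,blw,bnw,klr,klv,kny] rk=25  ker:bln,blv,bly,bnv,bvy,kln,krv,kwy,lnr,lnv,lnw,lrv,lvy,nrv
∂3: piv[ablv,ably,abnv,abvy,akwy,alnr,alnv,alrv,alvy,anrv,klrv] rk=11  ker:blvy,lnrv
b_3=(13−11)−0=2

b_3=2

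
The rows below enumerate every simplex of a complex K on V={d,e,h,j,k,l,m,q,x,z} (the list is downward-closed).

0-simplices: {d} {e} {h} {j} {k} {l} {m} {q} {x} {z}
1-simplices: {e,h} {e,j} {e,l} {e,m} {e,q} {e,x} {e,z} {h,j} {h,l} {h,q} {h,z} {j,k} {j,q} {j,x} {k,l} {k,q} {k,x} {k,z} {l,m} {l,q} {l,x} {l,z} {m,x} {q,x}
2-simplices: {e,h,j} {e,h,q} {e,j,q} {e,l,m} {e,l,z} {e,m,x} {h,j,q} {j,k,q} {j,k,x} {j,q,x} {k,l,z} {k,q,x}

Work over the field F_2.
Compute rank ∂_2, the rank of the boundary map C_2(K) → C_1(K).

rank∂_2=10

n_0=10 n_1=24 n_2=12  [Z2]
∂1: piv[eh,ej,el,em,eq,ex,ez,jk] rk=8  ker:hj,hl,hq,hz,jq,jx,kl,kq,kx,kz,lm,lq,lx,lz,mx,qx
∂2: piv[ehj,ehq,ejq,elm,elz,emx,jkq,jkx,jqx,klz] rk=10  ker:hjq,kqx
rk∂_2=10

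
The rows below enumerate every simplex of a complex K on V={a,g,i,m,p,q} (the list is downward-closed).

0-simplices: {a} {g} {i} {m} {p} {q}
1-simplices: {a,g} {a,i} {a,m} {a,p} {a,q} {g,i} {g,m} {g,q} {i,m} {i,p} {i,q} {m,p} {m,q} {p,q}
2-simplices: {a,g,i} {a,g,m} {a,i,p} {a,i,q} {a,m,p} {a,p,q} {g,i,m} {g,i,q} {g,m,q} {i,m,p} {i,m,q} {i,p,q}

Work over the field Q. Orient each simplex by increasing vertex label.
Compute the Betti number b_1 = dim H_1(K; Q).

b_1=0

n_0=6 n_1=14 n_2=12  [Q]
∂1: piv[ag,ai,am,ap,aq] rk=5  ker:gi,gm,gq,im,ip,iq,mp,mq,pq
∂2: piv[agi,agm,aip,aiq,amp,apq,gim,giq,gmq] rk=9  ker:imp,imq,ipq
b_1=(14−5)−9=0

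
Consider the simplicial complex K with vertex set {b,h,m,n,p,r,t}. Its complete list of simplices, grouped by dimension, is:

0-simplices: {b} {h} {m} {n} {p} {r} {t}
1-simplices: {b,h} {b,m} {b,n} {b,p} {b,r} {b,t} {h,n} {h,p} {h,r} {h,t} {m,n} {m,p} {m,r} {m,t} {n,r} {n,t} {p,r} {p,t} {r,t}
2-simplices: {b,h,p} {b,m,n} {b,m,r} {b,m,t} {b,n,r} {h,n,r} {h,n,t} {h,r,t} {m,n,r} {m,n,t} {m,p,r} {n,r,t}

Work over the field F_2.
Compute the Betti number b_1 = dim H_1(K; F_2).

n_0=7 n_1=19 n_2=12  [Z2]
∂1: piv[bh,bm,bn,bp,br,bt] rk=6  ker:hn,hp,hr,ht,mn,mp,mr,mt,nr,nt,pr,pt,rt
∂2: piv[bhp,bmn,bmr,bmt,bnr,hnr,hnt,hrt,mnt,mpr] rk=10  ker:mnr,nrt
b_1=(19−6)−10=3

b_1=3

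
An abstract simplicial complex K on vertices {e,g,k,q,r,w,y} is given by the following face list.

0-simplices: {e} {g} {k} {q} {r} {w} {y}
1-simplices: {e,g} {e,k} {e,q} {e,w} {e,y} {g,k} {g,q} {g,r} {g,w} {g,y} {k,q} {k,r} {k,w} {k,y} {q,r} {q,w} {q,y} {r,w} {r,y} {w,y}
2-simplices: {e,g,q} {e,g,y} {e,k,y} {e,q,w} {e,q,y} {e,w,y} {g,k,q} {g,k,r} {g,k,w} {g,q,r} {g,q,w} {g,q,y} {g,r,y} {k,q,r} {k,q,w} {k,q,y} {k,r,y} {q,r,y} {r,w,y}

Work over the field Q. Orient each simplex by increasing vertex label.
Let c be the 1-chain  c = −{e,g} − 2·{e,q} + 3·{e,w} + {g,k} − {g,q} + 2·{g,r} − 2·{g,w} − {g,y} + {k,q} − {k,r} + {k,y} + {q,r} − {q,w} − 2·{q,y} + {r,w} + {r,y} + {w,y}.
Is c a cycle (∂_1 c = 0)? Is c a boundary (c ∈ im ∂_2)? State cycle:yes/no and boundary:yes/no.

cycle:yes boundary:yes

n_0=7 n_1=20 n_2=19  [Q]
∂1: piv[eg,ek,eq,ew,ey,gr] rk=6  ker:gk,gq,gw,gy,kq,kr,kw,ky,qr,qw,qy,rw,ry,wy
∂2: piv[egq,egy,eky,eqw,eqy,ewy,gkq,gkr,gkw,gqr,gqw,gry,kqy,rwy] rk=14  ker:gqy,kqr,kqw,kry,qry
∂1c = 0
c vs im∂2: reduces to 0 ⇒ boundary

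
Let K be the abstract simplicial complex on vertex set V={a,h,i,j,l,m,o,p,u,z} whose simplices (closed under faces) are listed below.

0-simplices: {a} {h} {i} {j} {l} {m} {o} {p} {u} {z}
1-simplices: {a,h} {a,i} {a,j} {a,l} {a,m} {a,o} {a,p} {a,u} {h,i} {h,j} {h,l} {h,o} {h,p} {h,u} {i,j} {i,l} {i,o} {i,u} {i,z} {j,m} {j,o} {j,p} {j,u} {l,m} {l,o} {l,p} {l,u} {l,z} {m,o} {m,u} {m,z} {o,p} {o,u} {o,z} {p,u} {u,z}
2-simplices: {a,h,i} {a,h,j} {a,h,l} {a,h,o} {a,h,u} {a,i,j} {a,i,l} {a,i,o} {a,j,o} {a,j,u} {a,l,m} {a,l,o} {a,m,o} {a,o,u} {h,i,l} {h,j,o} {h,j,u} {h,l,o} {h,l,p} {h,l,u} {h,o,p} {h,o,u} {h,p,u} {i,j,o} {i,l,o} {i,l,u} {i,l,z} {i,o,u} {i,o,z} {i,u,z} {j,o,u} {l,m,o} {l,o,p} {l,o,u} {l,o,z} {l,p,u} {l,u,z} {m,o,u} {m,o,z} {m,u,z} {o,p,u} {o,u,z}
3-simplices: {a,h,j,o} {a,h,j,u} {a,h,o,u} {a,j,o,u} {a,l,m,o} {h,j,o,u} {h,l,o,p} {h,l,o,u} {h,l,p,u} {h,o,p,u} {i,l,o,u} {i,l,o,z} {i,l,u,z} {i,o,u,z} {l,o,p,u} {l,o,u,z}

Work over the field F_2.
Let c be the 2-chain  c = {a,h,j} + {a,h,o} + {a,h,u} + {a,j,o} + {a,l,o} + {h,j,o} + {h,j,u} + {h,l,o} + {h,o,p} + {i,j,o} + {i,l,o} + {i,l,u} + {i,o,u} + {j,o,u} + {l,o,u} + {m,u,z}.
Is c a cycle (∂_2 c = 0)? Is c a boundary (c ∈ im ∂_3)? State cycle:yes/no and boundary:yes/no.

n_0=10 n_1=36 n_2=42 n_3=16  [Z2]
∂1: piv[ah,ai,aj,al,am,ao,ap,au,iz] rk=9  ker:hi,hj,hl,ho,hp,hu,ij,il,io,iu,jm,jo,jp,ju,lm,lo,lp,lu,lz,mo,mu,mz,op,ou,oz,pu,uz
∂2: piv[ahi,ahj,ahl,aho,ahu,aij,ail,aio,ajo,aju,alm,alo,amo,aou,hlp,hlu,hop,hpu,ilu,ilz,ioz,iuz,mou,moz] rk=24  ker:hil,hjo,hju,hlo,hou,ijo,ilo,iou,jou,lmo,lop,lou,loz,lpu,luz,muz,opu,ouz
∂3: piv[ahjo,ahju,ahou,ajou,almo,hlop,hlou,hlpu,hopu,ilou,iloz,iluz,iouz] rk=13  ker:hjou,lopu,louz
∂2c = {a,h} + {a,l} + {a,o} + {a,u} + {h,j} + {h,l} + {h,p} + {i,j} + {i,o} + {m,u} + {m,z} + {o,p} + {o,u} + {u,z}

cycle:no boundary:no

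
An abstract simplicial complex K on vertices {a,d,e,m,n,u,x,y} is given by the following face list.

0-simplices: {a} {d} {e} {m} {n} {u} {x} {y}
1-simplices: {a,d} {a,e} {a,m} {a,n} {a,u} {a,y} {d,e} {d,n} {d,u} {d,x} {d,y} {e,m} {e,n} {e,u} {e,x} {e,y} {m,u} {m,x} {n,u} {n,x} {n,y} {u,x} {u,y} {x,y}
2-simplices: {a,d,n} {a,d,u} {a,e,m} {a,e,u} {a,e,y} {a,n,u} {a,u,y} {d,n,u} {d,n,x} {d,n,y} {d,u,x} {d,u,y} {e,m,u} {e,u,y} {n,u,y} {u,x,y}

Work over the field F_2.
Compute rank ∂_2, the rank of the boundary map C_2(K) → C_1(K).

n_0=8 n_1=24 n_2=16  [Z2]
∂1: piv[ad,ae,am,an,au,ay,dx] rk=7  ker:de,dn,du,dy,em,en,eu,ex,ey,mu,mx,nu,nx,ny,ux,uy,xy
∂2: piv[adn,adu,aem,aeu,aey,anu,auy,dnx,dny,dux,duy,emu,uxy] rk=13  ker:dnu,euy,nuy
rk∂_2=13

rank∂_2=13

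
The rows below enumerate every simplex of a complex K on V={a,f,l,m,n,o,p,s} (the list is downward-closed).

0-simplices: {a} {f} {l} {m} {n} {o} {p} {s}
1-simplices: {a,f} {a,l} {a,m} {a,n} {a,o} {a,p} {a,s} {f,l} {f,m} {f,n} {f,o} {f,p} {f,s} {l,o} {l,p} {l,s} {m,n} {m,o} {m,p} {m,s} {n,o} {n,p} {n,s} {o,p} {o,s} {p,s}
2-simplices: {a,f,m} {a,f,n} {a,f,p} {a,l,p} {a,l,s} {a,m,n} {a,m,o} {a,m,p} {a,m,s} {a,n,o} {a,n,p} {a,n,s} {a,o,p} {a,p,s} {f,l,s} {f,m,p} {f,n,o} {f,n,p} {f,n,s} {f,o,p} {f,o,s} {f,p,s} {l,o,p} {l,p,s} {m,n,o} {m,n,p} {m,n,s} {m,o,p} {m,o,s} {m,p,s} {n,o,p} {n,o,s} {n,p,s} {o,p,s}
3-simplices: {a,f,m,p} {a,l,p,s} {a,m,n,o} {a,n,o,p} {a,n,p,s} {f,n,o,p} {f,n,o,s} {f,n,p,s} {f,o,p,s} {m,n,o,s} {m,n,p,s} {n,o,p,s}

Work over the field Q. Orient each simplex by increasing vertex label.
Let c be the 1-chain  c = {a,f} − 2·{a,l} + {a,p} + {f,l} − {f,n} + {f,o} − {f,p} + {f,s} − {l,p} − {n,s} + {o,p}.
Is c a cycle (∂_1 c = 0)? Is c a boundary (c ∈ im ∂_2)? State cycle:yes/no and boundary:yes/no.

cycle:yes boundary:yes

n_0=8 n_1=26 n_2=34 n_3=12  [Q]
∂1: piv[af,al,am,an,ao,ap,as] rk=7  ker:fl,fm,fn,fo,fp,fs,lo,lp,ls,mn,mo,mp,ms,no,np,ns,op,os,ps
∂2: piv[afm,afn,afp,alp,als,amn,amo,amp,ams,ano,anp,ans,aop,aps,fls,fno,fns,fos,lop] rk=19  ker:fmp,fnp,fop,fps,lps,mno,mnp,mns,mop,mos,mps,nop,nos,nps,ops
∂3: piv[afmp,alps,amno,anop,anps,fnop,fnos,fnps,fops,mnos,mnps] rk=11  ker:nops
∂1c = 0
c vs im∂2: reduces to 0 ⇒ boundary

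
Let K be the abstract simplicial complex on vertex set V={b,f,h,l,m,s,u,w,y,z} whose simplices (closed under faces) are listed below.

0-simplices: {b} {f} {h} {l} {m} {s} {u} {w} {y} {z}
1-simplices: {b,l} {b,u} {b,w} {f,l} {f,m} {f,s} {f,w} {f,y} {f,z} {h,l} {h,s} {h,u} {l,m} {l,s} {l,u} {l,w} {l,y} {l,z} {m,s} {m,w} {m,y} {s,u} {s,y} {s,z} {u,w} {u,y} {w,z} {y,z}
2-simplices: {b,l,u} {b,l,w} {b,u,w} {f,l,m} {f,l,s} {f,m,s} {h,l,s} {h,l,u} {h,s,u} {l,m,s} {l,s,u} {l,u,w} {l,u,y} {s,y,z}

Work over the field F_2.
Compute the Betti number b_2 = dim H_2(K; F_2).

n_0=10 n_1=28 n_2=14  [Z2]
∂1: piv[bl,bu,bw,fl,fm,fs,fy,fz,hl] rk=9  ker:fw,hs,hu,lm,ls,lu,lw,ly,lz,ms,mw,my,su,sy,sz,uw,uy,wz,yz
∂2: piv[blu,blw,buw,flm,fls,fms,hls,hlu,hsu,luy,syz] rk=11  ker:lms,lsu,luw
b_2=(14−11)−0=3

b_2=3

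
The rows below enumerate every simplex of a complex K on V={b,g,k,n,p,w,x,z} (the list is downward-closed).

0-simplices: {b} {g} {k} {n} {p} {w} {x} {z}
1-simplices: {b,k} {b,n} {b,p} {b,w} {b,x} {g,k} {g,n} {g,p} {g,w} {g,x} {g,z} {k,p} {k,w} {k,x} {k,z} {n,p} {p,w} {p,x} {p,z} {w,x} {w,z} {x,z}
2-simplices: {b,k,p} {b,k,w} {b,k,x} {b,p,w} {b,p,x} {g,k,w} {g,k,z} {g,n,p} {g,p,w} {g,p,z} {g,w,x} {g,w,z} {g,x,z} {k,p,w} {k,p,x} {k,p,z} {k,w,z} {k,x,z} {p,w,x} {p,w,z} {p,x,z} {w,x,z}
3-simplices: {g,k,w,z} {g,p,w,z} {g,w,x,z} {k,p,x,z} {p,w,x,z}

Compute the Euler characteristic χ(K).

χ(K)=3

n_0=8 n_1=22 n_2=22 n_3=5
χ=+8−22+22−5=3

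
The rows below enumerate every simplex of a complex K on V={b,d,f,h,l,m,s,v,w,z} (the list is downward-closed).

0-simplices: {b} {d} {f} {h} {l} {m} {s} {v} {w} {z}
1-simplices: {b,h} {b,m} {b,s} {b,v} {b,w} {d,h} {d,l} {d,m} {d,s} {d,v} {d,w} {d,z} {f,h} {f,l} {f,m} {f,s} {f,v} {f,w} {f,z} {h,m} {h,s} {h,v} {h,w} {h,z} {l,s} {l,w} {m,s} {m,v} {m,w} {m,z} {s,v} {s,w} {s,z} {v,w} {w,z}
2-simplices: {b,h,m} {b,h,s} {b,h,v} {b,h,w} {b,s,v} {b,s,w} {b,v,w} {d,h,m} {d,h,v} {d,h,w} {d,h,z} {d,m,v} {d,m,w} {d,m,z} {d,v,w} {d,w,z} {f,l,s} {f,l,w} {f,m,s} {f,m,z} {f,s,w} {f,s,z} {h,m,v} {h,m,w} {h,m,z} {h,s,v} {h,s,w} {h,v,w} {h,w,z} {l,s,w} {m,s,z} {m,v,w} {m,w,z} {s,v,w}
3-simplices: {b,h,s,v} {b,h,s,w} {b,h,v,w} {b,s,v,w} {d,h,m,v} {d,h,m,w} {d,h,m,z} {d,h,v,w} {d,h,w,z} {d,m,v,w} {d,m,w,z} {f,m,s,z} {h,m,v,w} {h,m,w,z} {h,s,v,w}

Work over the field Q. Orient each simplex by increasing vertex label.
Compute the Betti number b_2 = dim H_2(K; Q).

b_2=1

n_0=10 n_1=35 n_2=34 n_3=15  [Q]
∂1: piv[bh,bm,bs,bv,bw,dh,dl,dz,fh] rk=9  ker:dm,ds,dv,dw,fl,fm,fs,fv,fw,fz,hm,hs,hv,hw,hz,ls,lw,ms,mv,mw,mz,sv,sw,sz,vw,wz
∂2: piv[bhm,bhs,bhv,bhw,bsv,bsw,bvw,dhm,dhv,dhw,dhz,dmv,dmw,dmz,dwz,fls,flw,fms,fmz,fsw,fsz] rk=21  ker:dvw,hmv,hmw,hmz,hsv,hsw,hvw,hwz,lsw,msz,mvw,mwz,svw
∂3: piv[bhsv,bhsw,bhvw,bsvw,dhmv,dhmw,dhmz,dhvw,dhwz,dmvw,dmwz,fmsz] rk=12  ker:hmvw,hmwz,hsvw
b_2=(34−21)−12=1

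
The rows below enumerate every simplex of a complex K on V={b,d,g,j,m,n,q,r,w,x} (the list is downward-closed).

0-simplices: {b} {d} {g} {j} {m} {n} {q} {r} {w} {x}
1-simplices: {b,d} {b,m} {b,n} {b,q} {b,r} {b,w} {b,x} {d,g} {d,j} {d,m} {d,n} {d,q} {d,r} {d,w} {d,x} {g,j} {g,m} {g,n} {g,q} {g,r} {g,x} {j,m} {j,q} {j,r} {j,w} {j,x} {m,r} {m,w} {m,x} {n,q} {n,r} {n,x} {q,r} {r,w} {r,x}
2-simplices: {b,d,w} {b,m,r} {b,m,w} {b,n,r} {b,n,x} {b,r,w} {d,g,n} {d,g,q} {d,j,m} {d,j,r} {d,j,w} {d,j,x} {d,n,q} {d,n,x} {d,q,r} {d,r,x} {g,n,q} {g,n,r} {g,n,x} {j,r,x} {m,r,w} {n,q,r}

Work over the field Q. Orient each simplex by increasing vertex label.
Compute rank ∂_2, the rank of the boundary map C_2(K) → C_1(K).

n_0=10 n_1=35 n_2=22  [Q]
∂1: piv[bd,bm,bn,bq,br,bw,bx,dg,dj] rk=9  ker:dm,dn,dq,dr,dw,dx,gj,gm,gn,gq,gr,gx,jm,jq,jr,jw,jx,mr,mw,mx,nq,nr,nx,qr,rw,rx
∂2: piv[bdw,bmr,bmw,bnr,bnx,brw,dgn,dgq,djm,djr,djw,djx,dnq,dnx,dqr,drx,gnr,gnx,nqr] rk=19  ker:gnq,jrx,mrw
rk∂_2=19

rank∂_2=19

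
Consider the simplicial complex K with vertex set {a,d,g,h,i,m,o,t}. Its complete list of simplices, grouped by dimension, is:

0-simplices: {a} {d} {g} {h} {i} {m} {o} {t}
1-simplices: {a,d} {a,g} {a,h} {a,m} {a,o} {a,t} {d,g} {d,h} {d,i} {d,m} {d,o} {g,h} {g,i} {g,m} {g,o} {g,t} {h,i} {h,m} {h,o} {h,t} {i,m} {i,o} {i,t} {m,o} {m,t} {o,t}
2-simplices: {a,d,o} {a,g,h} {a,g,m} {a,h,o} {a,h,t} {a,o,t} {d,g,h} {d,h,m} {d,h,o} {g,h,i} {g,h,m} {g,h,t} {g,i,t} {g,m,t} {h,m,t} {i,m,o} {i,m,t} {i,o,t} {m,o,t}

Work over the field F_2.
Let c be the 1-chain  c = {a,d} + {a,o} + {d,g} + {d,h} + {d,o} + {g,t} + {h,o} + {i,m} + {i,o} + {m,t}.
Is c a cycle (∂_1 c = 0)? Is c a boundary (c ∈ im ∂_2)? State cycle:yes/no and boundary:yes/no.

n_0=8 n_1=26 n_2=19  [Z2]
∂1: piv[ad,ag,ah,am,ao,at,di] rk=7  ker:dg,dh,dm,do,gh,gi,gm,go,gt,hi,hm,ho,ht,im,io,it,mo,mt,ot
∂2: piv[ado,agh,agm,aho,aht,aot,dgh,dhm,dho,ghi,ghm,ght,git,gmt,imo,imt,iot] rk=17  ker:hmt,mot
∂1c = 0
c vs im∂2: reduces to 0 ⇒ boundary

cycle:yes boundary:yes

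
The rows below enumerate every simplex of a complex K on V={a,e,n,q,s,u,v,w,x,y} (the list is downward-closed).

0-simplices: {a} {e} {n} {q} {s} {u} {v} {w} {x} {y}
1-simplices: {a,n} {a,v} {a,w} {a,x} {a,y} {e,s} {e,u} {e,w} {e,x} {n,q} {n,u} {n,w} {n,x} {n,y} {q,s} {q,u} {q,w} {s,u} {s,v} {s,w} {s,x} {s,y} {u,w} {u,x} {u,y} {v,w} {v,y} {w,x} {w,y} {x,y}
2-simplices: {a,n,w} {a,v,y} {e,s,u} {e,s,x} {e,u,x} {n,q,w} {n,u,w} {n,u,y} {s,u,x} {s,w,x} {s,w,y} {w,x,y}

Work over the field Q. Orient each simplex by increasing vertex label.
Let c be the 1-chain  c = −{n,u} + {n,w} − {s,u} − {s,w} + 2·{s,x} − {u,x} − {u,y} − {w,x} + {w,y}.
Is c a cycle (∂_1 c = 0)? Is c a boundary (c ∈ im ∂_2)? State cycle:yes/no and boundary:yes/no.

n_0=10 n_1=30 n_2=12  [Q]
∂1: piv[an,av,aw,ax,ay,es,eu,ew,nq] rk=9  ker:ex,nu,nw,nx,ny,qs,qu,qw,su,sv,sw,sx,sy,uw,ux,uy,vw,vy,wx,wy,xy
∂2: piv[anw,avy,esu,esx,eux,nqw,nuw,nuy,swx,swy,wxy] rk=11  ker:sux
∂1c = 0
c vs im∂2: residual ≠ 0 ⇒ not boundary

cycle:yes boundary:no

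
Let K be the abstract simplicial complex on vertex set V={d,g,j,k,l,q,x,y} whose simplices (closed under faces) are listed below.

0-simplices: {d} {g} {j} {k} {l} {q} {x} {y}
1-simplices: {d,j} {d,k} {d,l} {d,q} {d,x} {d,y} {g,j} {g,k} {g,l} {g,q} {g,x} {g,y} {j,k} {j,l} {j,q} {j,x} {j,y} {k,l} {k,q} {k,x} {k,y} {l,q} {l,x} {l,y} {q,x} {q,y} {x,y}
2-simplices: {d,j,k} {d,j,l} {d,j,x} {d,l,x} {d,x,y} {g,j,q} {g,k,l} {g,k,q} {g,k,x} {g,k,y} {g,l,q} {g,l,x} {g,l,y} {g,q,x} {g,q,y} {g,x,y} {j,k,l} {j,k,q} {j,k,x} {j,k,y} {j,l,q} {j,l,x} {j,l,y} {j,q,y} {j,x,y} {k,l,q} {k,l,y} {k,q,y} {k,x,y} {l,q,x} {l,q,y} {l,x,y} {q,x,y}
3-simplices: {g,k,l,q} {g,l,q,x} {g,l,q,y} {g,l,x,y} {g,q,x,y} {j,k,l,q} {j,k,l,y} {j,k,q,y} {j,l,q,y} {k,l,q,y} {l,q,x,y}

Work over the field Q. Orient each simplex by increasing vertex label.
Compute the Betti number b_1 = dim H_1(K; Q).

b_1=1

n_0=8 n_1=27 n_2=33 n_3=11  [Q]
∂1: piv[dj,dk,dl,dq,dx,dy,gj] rk=7  ker:gk,gl,gq,gx,gy,jk,jl,jq,jx,jy,kl,kq,kx,ky,lq,lx,ly,qx,qy,xy
∂2: piv[djk,djl,djx,dlx,dxy,gjq,gkl,gkq,gkx,gky,glq,glx,gly,gqx,gqy,gxy,jkl,jkq,jky] rk=19  ker:jkx,jlq,jlx,jly,jqy,jxy,klq,kly,kqy,kxy,lqx,lqy,lxy,qxy
∂3: piv[gklq,glqx,glqy,glxy,gqxy,jklq,jkly,jkqy,jlqy] rk=9  ker:klqy,lqxy
b_1=(27−7)−19=1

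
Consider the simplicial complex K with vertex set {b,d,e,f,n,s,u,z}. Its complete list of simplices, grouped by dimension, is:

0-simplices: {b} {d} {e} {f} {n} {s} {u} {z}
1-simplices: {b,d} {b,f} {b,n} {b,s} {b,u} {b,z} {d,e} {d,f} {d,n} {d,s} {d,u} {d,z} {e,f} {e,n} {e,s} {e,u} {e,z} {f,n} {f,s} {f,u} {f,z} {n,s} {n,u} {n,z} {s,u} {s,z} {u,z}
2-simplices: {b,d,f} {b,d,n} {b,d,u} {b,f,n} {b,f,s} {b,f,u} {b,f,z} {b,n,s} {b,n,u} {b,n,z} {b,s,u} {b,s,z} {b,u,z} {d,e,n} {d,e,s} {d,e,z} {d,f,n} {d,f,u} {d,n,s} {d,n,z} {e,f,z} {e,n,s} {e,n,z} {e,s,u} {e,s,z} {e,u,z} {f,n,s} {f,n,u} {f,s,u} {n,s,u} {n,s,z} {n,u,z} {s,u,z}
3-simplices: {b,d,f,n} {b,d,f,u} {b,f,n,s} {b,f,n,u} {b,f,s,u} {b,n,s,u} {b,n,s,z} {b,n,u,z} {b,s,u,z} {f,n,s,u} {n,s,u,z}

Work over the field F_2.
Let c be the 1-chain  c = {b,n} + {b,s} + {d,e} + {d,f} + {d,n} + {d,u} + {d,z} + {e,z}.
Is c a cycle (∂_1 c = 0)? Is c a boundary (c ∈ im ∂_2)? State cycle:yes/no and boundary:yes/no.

cycle:no boundary:no

n_0=8 n_1=27 n_2=33 n_3=11  [Z2]
∂1: piv[bd,bf,bn,bs,bu,bz,de] rk=7  ker:df,dn,ds,du,dz,ef,en,es,eu,ez,fn,fs,fu,fz,ns,nu,nz,su,sz,uz
∂2: piv[bdf,bdn,bdu,bfn,bfs,bfu,bfz,bns,bnu,bnz,bsu,bsz,buz,den,des,dez,dns,dnz,efz,esu] rk=20  ker:dfn,dfu,ens,enz,esz,euz,fns,fnu,fsu,nsu,nsz,nuz,suz
∂3: piv[bdfn,bdfu,bfns,bfnu,bfsu,bnsu,bnsz,bnuz,bsuz] rk=9  ker:fnsu,nsuz
∂1c = {d} + {f} + {s} + {u}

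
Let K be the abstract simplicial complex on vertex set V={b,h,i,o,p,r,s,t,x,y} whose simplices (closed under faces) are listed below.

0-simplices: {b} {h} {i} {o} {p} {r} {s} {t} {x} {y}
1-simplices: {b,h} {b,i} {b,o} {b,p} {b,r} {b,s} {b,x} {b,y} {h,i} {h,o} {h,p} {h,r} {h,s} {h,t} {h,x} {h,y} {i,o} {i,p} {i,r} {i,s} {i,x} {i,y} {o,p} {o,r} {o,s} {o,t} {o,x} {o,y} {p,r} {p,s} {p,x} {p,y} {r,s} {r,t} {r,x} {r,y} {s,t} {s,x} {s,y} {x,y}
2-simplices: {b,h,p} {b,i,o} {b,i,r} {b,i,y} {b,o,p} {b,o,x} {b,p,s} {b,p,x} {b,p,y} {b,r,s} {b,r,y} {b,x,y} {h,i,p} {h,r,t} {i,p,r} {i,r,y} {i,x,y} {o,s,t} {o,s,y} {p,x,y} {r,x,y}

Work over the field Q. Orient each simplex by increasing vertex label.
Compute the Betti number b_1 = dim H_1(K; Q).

b_1=12

n_0=10 n_1=40 n_2=21  [Q]
∂1: piv[bh,bi,bo,bp,br,bs,bx,by,ht] rk=9  ker:hi,ho,hp,hr,hs,hx,hy,io,ip,ir,is,ix,iy,op,or,os,ot,ox,oy,pr,ps,px,py,rs,rt,rx,ry,st,sx,sy,xy
∂2: piv[bhp,bio,bir,biy,bop,box,bps,bpx,bpy,brs,bry,bxy,hip,hrt,ipr,ixy,ost,osy,rxy] rk=19  ker:iry,pxy
b_1=(40−9)−19=12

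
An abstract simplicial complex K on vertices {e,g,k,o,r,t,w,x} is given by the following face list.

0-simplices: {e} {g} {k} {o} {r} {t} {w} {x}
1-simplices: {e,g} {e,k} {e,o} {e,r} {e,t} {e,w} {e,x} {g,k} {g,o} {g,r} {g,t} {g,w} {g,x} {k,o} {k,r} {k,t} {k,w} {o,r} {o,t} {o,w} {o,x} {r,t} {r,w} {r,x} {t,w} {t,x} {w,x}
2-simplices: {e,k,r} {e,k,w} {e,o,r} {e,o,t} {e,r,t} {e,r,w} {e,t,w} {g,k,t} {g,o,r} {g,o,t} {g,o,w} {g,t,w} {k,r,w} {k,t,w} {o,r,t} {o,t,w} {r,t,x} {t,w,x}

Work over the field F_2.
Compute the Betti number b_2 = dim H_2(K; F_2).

b_2=3

n_0=8 n_1=27 n_2=18  [Z2]
∂1: piv[eg,ek,eo,er,et,ew,ex] rk=7  ker:gk,go,gr,gt,gw,gx,ko,kr,kt,kw,or,ot,ow,ox,rt,rw,rx,tw,tx,wx
∂2: piv[ekr,ekw,eor,eot,ert,erw,etw,gkt,gor,got,gow,gtw,ktw,rtx,twx] rk=15  ker:krw,ort,otw
b_2=(18−15)−0=3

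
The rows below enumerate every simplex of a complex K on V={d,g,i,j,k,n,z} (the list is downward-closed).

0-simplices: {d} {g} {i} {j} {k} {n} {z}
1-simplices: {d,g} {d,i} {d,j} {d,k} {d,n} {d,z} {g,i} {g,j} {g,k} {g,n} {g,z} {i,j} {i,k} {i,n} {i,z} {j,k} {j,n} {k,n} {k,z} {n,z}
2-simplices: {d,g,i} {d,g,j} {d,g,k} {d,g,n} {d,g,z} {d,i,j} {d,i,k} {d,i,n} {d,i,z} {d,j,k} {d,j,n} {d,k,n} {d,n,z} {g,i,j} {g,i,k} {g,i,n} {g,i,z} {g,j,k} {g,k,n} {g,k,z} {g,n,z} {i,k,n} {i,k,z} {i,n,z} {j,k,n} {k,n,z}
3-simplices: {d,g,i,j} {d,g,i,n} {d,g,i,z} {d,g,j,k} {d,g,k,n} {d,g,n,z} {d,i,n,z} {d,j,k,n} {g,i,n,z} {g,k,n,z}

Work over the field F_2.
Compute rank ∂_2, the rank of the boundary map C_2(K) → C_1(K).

n_0=7 n_1=20 n_2=26 n_3=10  [Z2]
∂1: piv[dg,di,dj,dk,dn,dz] rk=6  ker:gi,gj,gk,gn,gz,ij,ik,in,iz,jk,jn,kn,kz,nz
∂2: piv[dgi,dgj,dgk,dgn,dgz,dij,dik,din,diz,djk,djn,dkn,dnz,gkz] rk=14  ker:gij,gik,gin,giz,gjk,gkn,gnz,ikn,ikz,inz,jkn,knz
∂3: piv[dgij,dgin,dgiz,dgjk,dgkn,dgnz,dinz,djkn,gknz] rk=9  ker:ginz
rk∂_2=14

rank∂_2=14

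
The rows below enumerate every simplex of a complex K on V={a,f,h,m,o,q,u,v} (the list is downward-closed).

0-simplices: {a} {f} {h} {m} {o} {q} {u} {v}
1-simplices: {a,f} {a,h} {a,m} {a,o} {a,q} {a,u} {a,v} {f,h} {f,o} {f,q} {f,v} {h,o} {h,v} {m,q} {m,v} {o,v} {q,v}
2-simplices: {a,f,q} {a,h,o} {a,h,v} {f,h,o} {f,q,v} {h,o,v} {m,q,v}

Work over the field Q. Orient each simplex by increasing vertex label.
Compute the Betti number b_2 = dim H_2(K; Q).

n_0=8 n_1=17 n_2=7  [Q]
∂1: piv[af,ah,am,ao,aq,au,av] rk=7  ker:fh,fo,fq,fv,ho,hv,mq,mv,ov,qv
∂2: piv[afq,aho,ahv,fho,fqv,hov,mqv] rk=7
b_2=(7−7)−0=0

b_2=0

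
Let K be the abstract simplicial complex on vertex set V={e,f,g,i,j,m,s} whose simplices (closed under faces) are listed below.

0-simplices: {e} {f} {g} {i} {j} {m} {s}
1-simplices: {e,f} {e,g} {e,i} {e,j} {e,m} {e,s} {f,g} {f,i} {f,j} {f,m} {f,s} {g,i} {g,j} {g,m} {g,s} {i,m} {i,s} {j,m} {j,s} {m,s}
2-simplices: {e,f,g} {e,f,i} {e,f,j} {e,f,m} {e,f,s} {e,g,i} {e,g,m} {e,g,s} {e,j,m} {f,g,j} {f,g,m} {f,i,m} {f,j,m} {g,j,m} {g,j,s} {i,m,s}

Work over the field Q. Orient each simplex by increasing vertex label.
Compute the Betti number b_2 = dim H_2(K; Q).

b_2=3

n_0=7 n_1=20 n_2=16  [Q]
∂1: piv[ef,eg,ei,ej,em,es] rk=6  ker:fg,fi,fj,fm,fs,gi,gj,gm,gs,im,is,jm,js,ms
∂2: piv[efg,efi,efj,efm,efs,egi,egm,egs,ejm,fgj,fim,gjs,ims] rk=13  ker:fgm,fjm,gjm
b_2=(16−13)−0=3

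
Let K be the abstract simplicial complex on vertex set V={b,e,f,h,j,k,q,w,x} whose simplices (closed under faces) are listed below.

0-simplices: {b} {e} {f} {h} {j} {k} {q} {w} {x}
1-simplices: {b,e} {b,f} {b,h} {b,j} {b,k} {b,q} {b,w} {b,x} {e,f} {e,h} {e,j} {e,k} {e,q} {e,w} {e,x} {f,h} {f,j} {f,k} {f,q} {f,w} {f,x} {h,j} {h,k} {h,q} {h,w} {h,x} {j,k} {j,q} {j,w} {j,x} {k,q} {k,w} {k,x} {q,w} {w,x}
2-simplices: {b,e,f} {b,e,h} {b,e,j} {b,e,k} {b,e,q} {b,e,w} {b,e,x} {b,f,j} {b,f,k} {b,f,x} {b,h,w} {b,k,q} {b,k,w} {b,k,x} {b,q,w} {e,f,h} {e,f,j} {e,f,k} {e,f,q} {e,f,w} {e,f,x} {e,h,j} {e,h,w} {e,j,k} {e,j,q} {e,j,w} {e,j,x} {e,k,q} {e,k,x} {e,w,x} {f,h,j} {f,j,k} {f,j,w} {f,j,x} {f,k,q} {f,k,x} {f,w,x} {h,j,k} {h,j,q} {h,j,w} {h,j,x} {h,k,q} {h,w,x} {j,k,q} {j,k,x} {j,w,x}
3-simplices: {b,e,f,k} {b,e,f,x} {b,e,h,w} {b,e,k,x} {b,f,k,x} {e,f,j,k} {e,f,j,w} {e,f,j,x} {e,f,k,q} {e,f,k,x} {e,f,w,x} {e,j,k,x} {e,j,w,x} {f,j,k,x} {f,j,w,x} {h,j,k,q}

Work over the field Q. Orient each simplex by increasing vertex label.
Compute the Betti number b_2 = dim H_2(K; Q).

n_0=9 n_1=35 n_2=46 n_3=16  [Q]
∂1: piv[be,bf,bh,bj,bk,bq,bw,bx] rk=8  ker:ef,eh,ej,ek,eq,ew,ex,fh,fj,fk,fq,fw,fx,hj,hk,hq,hw,hx,jk,jq,jw,jx,kq,kw,kx,qw,wx
∂2: piv[bef,beh,bej,bek,beq,bew,bex,bfj,bfk,bfx,bhw,bkq,bkw,bkx,bqw,efh,efq,efw,ehj,ejk,ejq,ejw,ejx,ewx,hjk,hjq,hjx] rk=27  ker:efj,efk,efx,ehw,ekq,ekx,fhj,fjk,fjw,fjx,fkq,fkx,fwx,hjw,hkq,hwx,jkq,jkx,jwx
∂3: piv[befk,befx,behw,bekx,bfkx,efjk,efjw,efjx,efkq,efwx,ejkx,ejwx,hjkq] rk=13  ker:efkx,fjkx,fjwx
b_2=(46−27)−13=6

b_2=6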